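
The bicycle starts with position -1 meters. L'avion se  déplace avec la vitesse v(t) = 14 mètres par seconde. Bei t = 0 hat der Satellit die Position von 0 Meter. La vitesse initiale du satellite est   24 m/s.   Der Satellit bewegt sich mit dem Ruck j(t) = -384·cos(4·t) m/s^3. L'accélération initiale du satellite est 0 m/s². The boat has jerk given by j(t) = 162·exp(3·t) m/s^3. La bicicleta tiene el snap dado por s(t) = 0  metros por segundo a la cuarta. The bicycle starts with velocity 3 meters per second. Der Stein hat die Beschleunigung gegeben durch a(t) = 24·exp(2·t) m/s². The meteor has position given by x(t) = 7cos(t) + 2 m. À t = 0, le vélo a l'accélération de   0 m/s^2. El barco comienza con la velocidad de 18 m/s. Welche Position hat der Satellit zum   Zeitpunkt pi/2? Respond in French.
En partant du jerk j(t) = -384·cos(4·t), nous prenons 3 intégrales. En prenant ∫j(t)dt et en appliquant a(0) = 0, nous trouvons a(t) = -96·sin(4·t). En intégrant l'accélération et en utilisant la condition initiale v(0) = 24, nous obtenons v(t) = 24·cos(4·t). En intégrant la vitesse et en utilisant la condition initiale x(0) = 0, nous obtenons x(t) = 6·sin(4·t). De l'équation de la position x(t) = 6·sin(4·t), nous substituons t = pi/2 pour obtenir x = 0.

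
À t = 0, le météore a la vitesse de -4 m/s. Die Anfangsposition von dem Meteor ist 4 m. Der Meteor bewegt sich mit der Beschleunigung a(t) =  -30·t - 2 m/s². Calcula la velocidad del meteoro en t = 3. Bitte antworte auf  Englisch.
We must find the integral of our acceleration equation a(t) = -30·t - 2 1 time. Integrating acceleration and using the initial condition v(0) = -4, we get v(t) = -15·t^2 - 2·t - 4. We have velocity v(t) = -15·t^2 - 2·t - 4. Substituting t = 3: v(3) = -145.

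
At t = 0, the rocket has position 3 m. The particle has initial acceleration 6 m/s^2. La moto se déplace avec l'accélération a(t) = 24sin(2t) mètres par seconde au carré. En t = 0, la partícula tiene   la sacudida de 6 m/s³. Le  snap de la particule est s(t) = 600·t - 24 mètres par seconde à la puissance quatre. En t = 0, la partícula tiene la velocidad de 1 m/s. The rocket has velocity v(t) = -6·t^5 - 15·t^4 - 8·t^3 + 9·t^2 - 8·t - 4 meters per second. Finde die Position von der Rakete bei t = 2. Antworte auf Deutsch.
Um dies zu lösen, müssen wir 1 Stammfunktion unserer Gleichung für die Geschwindigkeit v(t) = -6·t^5 - 15·t^4 - 8·t^3 + 9·t^2 - 8·t - 4 finden. Durch Integration von der Geschwindigkeit und Verwendung der Anfangsbedingung x(0) = 3, erhalten wir x(t) = -t^6 - 3·t^5 - 2·t^4 + 3·t^3 - 4·t^2 - 4·t + 3. Aus der Gleichung für die Position x(t) = -t^6 - 3·t^5 - 2·t^4 + 3·t^3 - 4·t^2 - 4·t + 3, setzen wir t = 2 ein und erhalten x = -189.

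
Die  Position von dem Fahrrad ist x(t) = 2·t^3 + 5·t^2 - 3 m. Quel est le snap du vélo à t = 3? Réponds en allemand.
Ausgehend von der Position x(t) = 2·t^3 + 5·t^2 - 3, nehmen wir 4 Ableitungen. Die Ableitung von der Position ergibt die Geschwindigkeit: v(t) = 6·t^2 + 10·t. Durch Ableiten von der Geschwindigkeit erhalten wir die Beschleunigung: a(t) = 12·t + 10. Mit d/dt von a(t) finden wir j(t) = 12. Durch Ableiten von dem Ruck erhalten wir den Snap: s(t) = 0. Wir haben den Snap s(t) = 0. Durch Einsetzen von t = 3: s(3) = 0.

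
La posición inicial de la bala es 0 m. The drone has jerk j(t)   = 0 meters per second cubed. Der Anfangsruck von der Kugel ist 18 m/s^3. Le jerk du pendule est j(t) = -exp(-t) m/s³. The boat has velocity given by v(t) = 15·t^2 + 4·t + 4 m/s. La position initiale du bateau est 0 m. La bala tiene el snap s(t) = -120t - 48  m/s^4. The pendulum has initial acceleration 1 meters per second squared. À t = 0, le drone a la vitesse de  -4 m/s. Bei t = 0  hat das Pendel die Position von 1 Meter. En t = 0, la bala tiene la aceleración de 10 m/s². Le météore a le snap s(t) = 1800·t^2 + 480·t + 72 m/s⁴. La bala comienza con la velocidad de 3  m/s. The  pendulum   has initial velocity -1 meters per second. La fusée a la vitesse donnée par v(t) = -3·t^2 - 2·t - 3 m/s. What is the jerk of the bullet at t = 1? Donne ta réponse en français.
En partant du snap s(t) = -120·t - 48, nous prenons 1 primitive. La primitive du snap, avec j(0) = 18, donne le jerk: j(t) = -60·t^2 - 48·t + 18. Nous avons le jerk j(t) = -60·t^2 - 48·t + 18. En substituant t = 1: j(1) = -90.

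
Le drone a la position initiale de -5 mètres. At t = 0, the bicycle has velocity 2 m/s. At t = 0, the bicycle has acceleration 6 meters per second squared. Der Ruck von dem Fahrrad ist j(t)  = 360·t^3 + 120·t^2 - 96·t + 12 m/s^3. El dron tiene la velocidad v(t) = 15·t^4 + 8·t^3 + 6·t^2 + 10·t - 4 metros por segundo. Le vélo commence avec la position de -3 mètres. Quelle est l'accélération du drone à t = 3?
Nous devons dériver notre équation de la vitesse v(t) = 15·t^4 + 8·t^3 + 6·t^2 + 10·t - 4 1 fois. La dérivée de la vitesse donne l'accélération: a(t) = 60·t^3 + 24·t^2 + 12·t + 10. En utilisant a(t) = 60·t^3 + 24·t^2 + 12·t + 10 et en substituant t = 3, nous trouvons a = 1882.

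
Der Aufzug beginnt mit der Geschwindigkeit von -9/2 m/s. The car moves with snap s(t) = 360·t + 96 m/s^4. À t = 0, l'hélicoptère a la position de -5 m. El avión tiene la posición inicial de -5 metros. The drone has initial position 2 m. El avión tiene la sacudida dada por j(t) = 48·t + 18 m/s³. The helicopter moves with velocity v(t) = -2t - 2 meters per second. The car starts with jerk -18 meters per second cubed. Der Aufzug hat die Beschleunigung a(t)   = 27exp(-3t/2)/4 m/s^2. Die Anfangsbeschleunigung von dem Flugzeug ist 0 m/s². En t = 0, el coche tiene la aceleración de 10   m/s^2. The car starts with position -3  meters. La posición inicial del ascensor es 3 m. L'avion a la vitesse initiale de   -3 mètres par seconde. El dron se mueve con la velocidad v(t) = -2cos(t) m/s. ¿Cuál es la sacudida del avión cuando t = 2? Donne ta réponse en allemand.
Mit j(t) = 48·t + 18 und Einsetzen von t = 2, finden wir j = 114.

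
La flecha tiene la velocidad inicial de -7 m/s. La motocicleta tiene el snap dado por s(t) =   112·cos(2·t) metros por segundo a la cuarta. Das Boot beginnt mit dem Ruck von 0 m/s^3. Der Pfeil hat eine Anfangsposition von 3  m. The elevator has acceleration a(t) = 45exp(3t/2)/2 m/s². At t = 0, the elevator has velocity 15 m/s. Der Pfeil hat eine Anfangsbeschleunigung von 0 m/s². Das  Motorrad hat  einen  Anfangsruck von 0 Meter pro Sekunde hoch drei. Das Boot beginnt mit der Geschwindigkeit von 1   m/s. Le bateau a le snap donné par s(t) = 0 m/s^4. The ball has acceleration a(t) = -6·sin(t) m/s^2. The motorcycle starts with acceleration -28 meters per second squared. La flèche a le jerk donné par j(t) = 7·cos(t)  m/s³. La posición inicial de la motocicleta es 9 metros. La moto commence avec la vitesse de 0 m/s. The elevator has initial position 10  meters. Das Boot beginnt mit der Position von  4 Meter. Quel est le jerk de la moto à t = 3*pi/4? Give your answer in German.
Um dies zu lösen, müssen wir 1 Stammfunktion unserer Gleichung für den Snap s(t) = 112·cos(2·t) finden. Mit ∫s(t)dt und Anwendung von j(0) = 0, finden wir j(t) = 56·sin(2·t). Aus der Gleichung für den Ruck j(t) = 56·sin(2·t), setzen wir t = 3*pi/4 ein und erhalten j = -56.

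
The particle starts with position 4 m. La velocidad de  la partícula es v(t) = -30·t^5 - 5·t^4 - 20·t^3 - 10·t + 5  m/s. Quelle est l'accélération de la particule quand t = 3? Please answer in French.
En partant de la vitesse v(t) = -30·t^5 - 5·t^4 - 20·t^3 - 10·t + 5, nous prenons 1 dérivée. En prenant d/dt de v(t), nous trouvons a(t) = -150·t^4 - 20·t^3 - 60·t^2 - 10. Nous avons l'accélération a(t) = -150·t^4 - 20·t^3 - 60·t^2 - 10. En substituant t = 3: a(3) = -13240.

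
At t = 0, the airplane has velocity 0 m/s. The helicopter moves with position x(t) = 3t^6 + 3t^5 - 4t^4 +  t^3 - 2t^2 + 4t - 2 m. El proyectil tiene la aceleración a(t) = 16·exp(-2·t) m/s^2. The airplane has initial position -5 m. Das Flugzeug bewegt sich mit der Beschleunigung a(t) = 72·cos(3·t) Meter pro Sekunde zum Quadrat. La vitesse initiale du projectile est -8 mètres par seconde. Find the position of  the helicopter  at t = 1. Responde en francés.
De l'équation de la position x(t) = 3·t^6 + 3·t^5 - 4·t^4 + t^3 - 2·t^2 + 4·t - 2, nous substituons t = 1 pour obtenir x = 3.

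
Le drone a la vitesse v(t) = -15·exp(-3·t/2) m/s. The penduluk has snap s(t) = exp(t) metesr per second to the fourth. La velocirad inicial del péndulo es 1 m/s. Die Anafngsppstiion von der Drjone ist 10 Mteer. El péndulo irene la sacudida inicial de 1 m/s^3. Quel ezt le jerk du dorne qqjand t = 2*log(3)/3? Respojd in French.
En partant de la vitesse v(t) = -15·exp(-3·t/2), nous prenons 2 dérivées. La dérivée de la vitesse donne l'accélération: a(t) = 45·exp(-3·t/2)/2. En prenant d/dt de a(t), nous trouvons j(t) = -135·exp(-3·t/2)/4. De l'équation du jerk j(t) = -135·exp(-3·t/2)/4, nous substituons t = 2*log(3)/3 pour obtenir j = -45/4.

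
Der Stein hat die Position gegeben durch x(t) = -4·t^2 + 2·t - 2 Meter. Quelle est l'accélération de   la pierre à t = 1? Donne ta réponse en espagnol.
Partiendo de la posición x(t) = -4·t^2 + 2·t - 2, tomamos 2 derivadas. Tomando d/dt de x(t), encontramos v(t) = 2 - 8·t. La derivada de la velocidad da la aceleración: a(t) = -8. De la ecuación de la aceleración a(t) = -8, sustituimos t = 1 para obtener a = -8.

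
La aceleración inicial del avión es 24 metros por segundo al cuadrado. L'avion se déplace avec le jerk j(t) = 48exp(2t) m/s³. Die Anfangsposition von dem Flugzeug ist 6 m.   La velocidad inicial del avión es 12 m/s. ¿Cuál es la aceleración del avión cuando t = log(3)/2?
Partiendo de la sacudida j(t) = 48·exp(2·t), tomamos 1 integral. La antiderivada de la sacudida es la aceleración. Usando a(0) = 24, obtenemos a(t) = 24·exp(2·t). Tenemos la aceleración a(t) = 24·exp(2·t). Sustituyendo t = log(3)/2: a(log(3)/2) = 72.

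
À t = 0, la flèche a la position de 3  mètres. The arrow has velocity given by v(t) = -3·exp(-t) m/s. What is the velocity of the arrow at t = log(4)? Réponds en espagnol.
Usando v(t) = -3·exp(-t) y sustituyendo t = log(4), encontramos v = -3/4.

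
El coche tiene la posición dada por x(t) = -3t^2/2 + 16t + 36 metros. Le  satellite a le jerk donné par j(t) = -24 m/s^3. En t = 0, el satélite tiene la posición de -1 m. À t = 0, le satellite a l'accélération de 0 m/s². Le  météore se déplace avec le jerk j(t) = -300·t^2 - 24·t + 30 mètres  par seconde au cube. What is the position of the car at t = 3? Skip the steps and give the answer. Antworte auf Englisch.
The position at t = 3 is x = 141/2.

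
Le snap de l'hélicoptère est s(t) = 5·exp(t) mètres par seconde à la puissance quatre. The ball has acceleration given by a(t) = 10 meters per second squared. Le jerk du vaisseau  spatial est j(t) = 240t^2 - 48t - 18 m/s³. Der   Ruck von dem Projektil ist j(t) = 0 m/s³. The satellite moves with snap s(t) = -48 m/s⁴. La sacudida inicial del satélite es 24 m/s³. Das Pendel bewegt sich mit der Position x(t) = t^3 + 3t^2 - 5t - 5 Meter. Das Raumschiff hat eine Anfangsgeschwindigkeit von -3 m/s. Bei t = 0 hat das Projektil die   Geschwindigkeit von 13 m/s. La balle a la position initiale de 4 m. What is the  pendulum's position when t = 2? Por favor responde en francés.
En utilisant x(t) = t^3 + 3·t^2 - 5·t - 5 et en substituant t = 2, nous trouvons x = 5.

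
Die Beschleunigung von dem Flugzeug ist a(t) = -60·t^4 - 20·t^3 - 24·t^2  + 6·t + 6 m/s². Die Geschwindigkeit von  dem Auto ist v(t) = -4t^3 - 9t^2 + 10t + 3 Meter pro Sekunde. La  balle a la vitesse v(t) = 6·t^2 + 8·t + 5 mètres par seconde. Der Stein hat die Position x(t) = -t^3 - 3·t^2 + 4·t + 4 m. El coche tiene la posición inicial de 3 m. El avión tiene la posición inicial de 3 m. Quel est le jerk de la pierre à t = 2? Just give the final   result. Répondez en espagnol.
j(2) = -6.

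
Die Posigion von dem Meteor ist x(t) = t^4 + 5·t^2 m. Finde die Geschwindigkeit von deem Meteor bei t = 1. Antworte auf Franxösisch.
En partant de la position x(t) = t^4 + 5·t^2, nous prenons 1 dérivée. En prenant d/dt de x(t), nous trouvons v(t) = 4·t^3 + 10·t. De l'équation de la vitesse v(t) = 4·t^3 + 10·t, nous substituons t = 1 pour obtenir v = 14.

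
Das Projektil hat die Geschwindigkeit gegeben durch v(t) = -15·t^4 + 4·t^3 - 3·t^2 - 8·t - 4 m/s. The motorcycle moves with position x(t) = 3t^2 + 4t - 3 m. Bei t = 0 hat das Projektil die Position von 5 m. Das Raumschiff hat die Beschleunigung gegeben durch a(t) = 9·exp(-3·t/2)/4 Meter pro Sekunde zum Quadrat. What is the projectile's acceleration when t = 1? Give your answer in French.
Pour résoudre ceci, nous devons prendre 1 dérivée de notre équation de la vitesse v(t) = -15·t^4 + 4·t^3 - 3·t^2 - 8·t - 4. La dérivée de la vitesse donne l'accélération: a(t) = -60·t^3 + 12·t^2 - 6·t - 8. Nous avons l'accélération a(t) = -60·t^3 + 12·t^2 - 6·t - 8. En substituant t = 1: a(1) = -62.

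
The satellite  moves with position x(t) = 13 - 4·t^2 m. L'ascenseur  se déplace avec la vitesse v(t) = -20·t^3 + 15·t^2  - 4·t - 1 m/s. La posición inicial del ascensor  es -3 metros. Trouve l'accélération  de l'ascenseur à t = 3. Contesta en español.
Para resolver esto, necesitamos tomar 1 derivada de nuestra ecuación de la velocidad v(t) = -20·t^3 + 15·t^2 - 4·t - 1. Derivando la velocidad, obtenemos la aceleración: a(t) = -60·t^2 + 30·t - 4. Usando a(t) = -60·t^2 + 30·t - 4 y sustituyendo t = 3, encontramos a = -454.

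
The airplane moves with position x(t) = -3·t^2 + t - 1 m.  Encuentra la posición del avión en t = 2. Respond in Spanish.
De la ecuación de la posición x(t) = -3·t^2 + t - 1, sustituimos t = 2 para obtener x = -11.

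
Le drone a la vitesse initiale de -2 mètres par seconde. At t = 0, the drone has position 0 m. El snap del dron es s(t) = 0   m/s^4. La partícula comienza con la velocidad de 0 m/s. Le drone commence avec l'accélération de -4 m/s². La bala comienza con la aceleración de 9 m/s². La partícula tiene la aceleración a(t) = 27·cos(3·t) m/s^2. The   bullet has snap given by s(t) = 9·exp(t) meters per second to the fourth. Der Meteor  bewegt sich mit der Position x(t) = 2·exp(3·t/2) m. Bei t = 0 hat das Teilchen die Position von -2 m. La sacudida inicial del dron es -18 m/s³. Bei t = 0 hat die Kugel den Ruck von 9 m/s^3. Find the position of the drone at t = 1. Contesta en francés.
Nous devons trouver l'intégrale de notre équation du snap s(t) = 0 4 fois. En prenant ∫s(t)dt et en appliquant j(0) = -18, nous trouvons j(t) = -18. L'intégrale du jerk est l'accélération. En utilisant a(0) = -4, nous obtenons a(t) = -18·t - 4. En intégrant l'accélération et en utilisant la condition initiale v(0) = -2, nous obtenons v(t) = -9·t^2 - 4·t - 2. En intégrant la vitesse et en utilisant la condition initiale x(0) = 0, nous obtenons x(t) = -3·t^3 - 2·t^2 - 2·t. De l'équation de la position x(t) = -3·t^3 - 2·t^2 - 2·t, nous substituons t = 1 pour obtenir x = -7.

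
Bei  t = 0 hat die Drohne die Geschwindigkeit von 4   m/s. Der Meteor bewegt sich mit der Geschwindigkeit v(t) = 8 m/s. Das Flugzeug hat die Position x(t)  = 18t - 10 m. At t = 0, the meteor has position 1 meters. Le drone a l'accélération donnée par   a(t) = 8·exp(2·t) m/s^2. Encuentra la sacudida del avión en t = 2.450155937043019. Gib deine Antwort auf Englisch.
To solve this, we need to take 3 derivatives of our position equation x(t) = 18·t - 10. The derivative of position gives velocity: v(t) = 18. The derivative of velocity gives acceleration: a(t) = 0. Differentiating acceleration, we get jerk: j(t) = 0. Using j(t) = 0 and substituting t = 2.450155937043019, we find j = 0.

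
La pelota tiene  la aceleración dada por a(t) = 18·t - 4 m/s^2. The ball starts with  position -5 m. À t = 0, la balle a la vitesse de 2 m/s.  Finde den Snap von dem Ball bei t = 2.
Ausgehend von der Beschleunigung a(t) = 18·t - 4, nehmen wir 2 Ableitungen. Die Ableitung von der Beschleunigung ergibt den Ruck: j(t) = 18. Durch Ableiten von dem Ruck erhalten wir den Snap: s(t) = 0. Aus der Gleichung für den Snap s(t) = 0, setzen wir t = 2 ein und erhalten s = 0.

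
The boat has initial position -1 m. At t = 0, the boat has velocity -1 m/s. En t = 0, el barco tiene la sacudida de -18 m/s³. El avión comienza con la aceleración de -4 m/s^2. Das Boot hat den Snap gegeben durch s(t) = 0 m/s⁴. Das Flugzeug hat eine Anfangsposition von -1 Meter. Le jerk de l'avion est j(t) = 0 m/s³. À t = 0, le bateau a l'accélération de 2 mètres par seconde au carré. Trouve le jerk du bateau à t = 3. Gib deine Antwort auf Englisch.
We need to integrate our snap equation s(t) = 0 1 time. Taking ∫s(t)dt and applying j(0) = -18, we find j(t) = -18. Using j(t) = -18 and substituting t = 3, we find j = -18.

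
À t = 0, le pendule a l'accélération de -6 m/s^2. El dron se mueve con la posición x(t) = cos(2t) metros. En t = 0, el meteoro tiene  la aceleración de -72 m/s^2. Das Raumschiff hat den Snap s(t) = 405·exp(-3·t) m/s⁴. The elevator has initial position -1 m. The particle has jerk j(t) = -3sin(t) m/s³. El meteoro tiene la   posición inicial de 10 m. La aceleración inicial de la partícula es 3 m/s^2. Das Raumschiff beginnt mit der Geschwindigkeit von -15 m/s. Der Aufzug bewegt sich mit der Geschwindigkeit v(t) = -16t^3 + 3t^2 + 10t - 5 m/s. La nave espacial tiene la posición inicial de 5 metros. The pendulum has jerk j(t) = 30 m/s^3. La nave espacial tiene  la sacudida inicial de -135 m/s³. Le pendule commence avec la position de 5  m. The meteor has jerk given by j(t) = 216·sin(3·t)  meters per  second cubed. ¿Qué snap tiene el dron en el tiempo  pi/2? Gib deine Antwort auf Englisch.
We must differentiate our position equation x(t) = cos(2·t) 4 times. The derivative of position gives velocity: v(t) = -2·sin(2·t). Differentiating velocity, we get acceleration: a(t) = -4·cos(2·t). Taking d/dt of a(t), we find j(t) = 8·sin(2·t). Taking d/dt of j(t), we find s(t) = 16·cos(2·t). We have snap s(t) = 16·cos(2·t). Substituting t = pi/2: s(pi/2) = -16.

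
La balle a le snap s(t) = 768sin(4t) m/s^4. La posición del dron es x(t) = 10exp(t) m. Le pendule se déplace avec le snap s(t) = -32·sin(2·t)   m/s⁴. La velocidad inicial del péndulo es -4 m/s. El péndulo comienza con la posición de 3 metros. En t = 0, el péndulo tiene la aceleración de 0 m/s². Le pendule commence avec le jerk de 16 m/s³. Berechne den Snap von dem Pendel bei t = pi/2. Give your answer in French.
Nous avons le snap s(t) = -32·sin(2·t). En substituant t = pi/2: s(pi/2) = 0.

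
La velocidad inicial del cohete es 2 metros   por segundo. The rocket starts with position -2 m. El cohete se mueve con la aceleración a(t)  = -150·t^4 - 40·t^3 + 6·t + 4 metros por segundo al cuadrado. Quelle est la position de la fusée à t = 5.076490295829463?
Pour résoudre ceci, nous devons prendre 2 intégrales de notre équation de l'accélération a(t) = -150·t^4 - 40·t^3 + 6·t + 4. En intégrant l'accélération et en utilisant la condition initiale v(0) = 2, nous obtenons v(t) = -30·t^5 - 10·t^4 + 3·t^2 + 4·t + 2. La primitive de la vitesse, avec x(0) = -2, donne la position: x(t) = -5·t^6 - 2·t^5 + t^3 + 2·t^2 + 2·t - 2. De l'équation de la position x(t) = -5·t^6 - 2·t^5 + t^3 + 2·t^2 + 2·t - 2, nous substituons t = 5.076490295829463 pour obtenir x = -92128.2757957629.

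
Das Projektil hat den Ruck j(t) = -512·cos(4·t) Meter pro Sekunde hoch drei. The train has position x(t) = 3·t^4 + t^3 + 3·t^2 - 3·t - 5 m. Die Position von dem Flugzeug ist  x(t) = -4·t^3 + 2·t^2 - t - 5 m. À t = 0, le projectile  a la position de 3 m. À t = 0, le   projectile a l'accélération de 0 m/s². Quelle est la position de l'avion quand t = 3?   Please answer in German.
Aus der Gleichung für die Position x(t) = -4·t^3 + 2·t^2 - t - 5, setzen wir t = 3 ein und erhalten x = -98.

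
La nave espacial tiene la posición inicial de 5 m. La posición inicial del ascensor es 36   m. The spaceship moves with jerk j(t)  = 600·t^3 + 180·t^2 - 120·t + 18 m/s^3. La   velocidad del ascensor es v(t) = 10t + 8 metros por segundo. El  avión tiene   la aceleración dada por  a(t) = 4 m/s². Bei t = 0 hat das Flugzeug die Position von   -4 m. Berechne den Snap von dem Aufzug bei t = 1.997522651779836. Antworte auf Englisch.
To solve this, we need to take 3 derivatives of our velocity equation v(t) = 10·t + 8. The derivative of velocity gives acceleration: a(t) = 10. The derivative of acceleration gives jerk: j(t) = 0. Differentiating jerk, we get snap: s(t) = 0. We have snap s(t) = 0. Substituting t = 1.997522651779836: s(1.997522651779836) = 0.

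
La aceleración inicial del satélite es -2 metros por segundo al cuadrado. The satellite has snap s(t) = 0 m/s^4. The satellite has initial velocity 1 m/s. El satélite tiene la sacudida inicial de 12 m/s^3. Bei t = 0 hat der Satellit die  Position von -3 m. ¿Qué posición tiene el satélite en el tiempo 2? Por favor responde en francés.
Nous devons intégrer notre équation du snap s(t) = 0 4 fois. La primitive du snap est le jerk. En utilisant j(0) = 12, nous obtenons j(t) = 12. En intégrant le jerk et en utilisant la condition initiale a(0) = -2, nous obtenons a(t) = 12·t - 2. L'intégrale de l'accélération, avec v(0) = 1, donne la vitesse: v(t) = 6·t^2 - 2·t + 1. L'intégrale de la vitesse est la position. En utilisant x(0) = -3, nous obtenons x(t) = 2·t^3 - t^2 + t - 3. De l'équation de la position x(t) = 2·t^3 - t^2 + t - 3, nous substituons t = 2 pour obtenir x = 11.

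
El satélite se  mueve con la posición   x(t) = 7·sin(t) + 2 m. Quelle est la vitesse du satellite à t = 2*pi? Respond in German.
Wir müssen unsere Gleichung für die Position x(t) = 7·sin(t) + 2 1-mal ableiten. Die Ableitung von der Position ergibt die Geschwindigkeit: v(t) = 7·cos(t). Mit v(t) = 7·cos(t) und Einsetzen von t = 2*pi, finden wir v = 7.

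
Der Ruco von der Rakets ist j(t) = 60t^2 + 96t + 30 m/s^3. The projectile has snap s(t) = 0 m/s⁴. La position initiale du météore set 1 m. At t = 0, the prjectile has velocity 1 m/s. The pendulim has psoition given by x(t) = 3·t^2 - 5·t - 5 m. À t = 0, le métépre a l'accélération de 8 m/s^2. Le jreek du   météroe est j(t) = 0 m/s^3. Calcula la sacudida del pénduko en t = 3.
Debemos derivar nuestra ecuación de la posición x(t) = 3·t^2 - 5·t - 5 3 veces. La derivada de la posición da la velocidad: v(t) = 6·t - 5. Derivando la velocidad, obtenemos la aceleración: a(t) = 6. Tomando d/dt de a(t), encontramos j(t) = 0. Tenemos la sacudida j(t) = 0. Sustituyendo t = 3: j(3) = 0.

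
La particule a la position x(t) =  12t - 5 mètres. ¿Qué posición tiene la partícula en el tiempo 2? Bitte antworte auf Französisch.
Nous avons la position x(t) = 12·t - 5. En substituant t = 2: x(2) = 19.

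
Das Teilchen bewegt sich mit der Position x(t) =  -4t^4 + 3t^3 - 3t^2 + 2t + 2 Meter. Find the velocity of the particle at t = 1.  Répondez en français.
En partant de la position x(t) = -4·t^4 + 3·t^3 - 3·t^2 + 2·t + 2, nous prenons 1 dérivée. La dérivée de la position donne la vitesse: v(t) = -16·t^3 + 9·t^2 - 6·t + 2. En utilisant v(t) = -16·t^3 + 9·t^2 - 6·t + 2 et en substituant t = 1, nous trouvons v = -11.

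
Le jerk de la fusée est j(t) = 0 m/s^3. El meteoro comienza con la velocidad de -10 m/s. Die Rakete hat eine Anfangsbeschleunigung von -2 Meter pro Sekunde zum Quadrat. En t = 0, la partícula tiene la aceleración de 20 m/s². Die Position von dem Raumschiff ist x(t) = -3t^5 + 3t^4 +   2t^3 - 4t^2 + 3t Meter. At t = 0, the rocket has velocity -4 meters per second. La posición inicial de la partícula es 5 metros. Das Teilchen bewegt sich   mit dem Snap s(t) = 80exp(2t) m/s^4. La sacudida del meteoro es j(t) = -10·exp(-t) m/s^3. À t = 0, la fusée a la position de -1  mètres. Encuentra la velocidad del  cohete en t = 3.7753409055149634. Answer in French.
En partant du jerk j(t) = 0, nous prenons 2 intégrales. La primitive du jerk est l'accélération. En utilisant a(0) = -2, nous obtenons a(t) = -2. En prenant ∫a(t)dt et en appliquant v(0) = -4, nous trouvons v(t) = -2·t - 4. En utilisant v(t) = -2·t - 4 et en substituant t = 3.7753409055149634, nous trouvons v = -11.5506818110299.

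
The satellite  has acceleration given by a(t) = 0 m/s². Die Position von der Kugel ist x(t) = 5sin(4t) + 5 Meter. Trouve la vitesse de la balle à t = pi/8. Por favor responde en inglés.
We must differentiate our position equation x(t) = 5·sin(4·t) + 5 1 time. Differentiating position, we get velocity: v(t) = 20·cos(4·t). We have velocity v(t) = 20·cos(4·t). Substituting t = pi/8: v(pi/8) = 0.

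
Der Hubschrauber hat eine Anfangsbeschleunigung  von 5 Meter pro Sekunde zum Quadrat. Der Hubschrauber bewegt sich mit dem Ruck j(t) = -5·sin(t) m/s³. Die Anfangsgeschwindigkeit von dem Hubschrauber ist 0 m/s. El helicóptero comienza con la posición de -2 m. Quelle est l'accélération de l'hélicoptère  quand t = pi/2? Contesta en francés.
En partant du jerk j(t) = -5·sin(t), nous prenons 1 intégrale. En intégrant le jerk et en utilisant la condition initiale a(0) = 5, nous obtenons a(t) = 5·cos(t). En utilisant a(t) = 5·cos(t) et en substituant t = pi/2, nous trouvons a = 0.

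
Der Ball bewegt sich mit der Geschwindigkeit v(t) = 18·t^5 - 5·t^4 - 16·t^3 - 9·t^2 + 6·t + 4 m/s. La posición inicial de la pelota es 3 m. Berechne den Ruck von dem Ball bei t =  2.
Um dies zu lösen, müssen wir 2 Ableitungen unserer Gleichung für die Geschwindigkeit v(t) = 18·t^5 - 5·t^4 - 16·t^3 - 9·t^2 + 6·t + 4 nehmen. Die Ableitung von der Geschwindigkeit ergibt die Beschleunigung: a(t) = 90·t^4 - 20·t^3 - 48·t^2 - 18·t + 6. Mit d/dt von a(t) finden wir j(t) = 360·t^3 - 60·t^2 - 96·t - 18. Mit j(t) = 360·t^3 - 60·t^2 - 96·t - 18 und Einsetzen von t = 2, finden wir j = 2430.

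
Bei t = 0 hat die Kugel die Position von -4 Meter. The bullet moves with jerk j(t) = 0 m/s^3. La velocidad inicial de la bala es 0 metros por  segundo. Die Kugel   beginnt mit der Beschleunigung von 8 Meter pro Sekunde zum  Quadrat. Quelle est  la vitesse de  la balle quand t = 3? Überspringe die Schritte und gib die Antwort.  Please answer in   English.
v(3) = 24.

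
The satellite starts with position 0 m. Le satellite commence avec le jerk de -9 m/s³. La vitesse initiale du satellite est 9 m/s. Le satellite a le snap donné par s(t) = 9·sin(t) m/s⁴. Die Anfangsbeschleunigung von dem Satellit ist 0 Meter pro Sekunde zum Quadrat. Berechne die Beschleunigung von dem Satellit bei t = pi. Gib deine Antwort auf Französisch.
Nous devons trouver la primitive de notre équation du snap s(t) = 9·sin(t) 2 fois. La primitive du snap est le jerk. En utilisant j(0) = -9, nous obtenons j(t) = -9·cos(t). L'intégrale du jerk, avec a(0) = 0, donne l'accélération: a(t) = -9·sin(t). Nous avons l'accélération a(t) = -9·sin(t). En substituant t = pi: a(pi) = 0.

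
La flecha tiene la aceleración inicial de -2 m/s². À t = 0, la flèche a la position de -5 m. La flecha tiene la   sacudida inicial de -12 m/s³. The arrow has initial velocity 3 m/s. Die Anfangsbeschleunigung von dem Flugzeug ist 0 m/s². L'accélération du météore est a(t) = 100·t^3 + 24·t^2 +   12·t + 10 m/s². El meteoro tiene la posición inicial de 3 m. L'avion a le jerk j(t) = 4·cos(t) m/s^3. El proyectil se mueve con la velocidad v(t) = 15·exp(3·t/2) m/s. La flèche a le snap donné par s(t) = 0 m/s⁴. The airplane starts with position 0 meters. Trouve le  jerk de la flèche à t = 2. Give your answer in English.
To find the answer, we compute 1 antiderivative of s(t) = 0. The integral of snap is jerk. Using j(0) = -12, we get j(t) = -12. Using j(t) = -12 and substituting t = 2, we find j = -12.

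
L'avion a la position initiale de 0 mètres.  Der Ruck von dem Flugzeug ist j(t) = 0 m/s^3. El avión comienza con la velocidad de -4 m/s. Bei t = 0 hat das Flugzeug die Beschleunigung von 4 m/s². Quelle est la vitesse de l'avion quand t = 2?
Nous devons trouver l'intégrale de notre équation du jerk j(t) = 0 2 fois. En intégrant le jerk et en utilisant la condition initiale a(0) = 4, nous obtenons a(t) = 4. En prenant ∫a(t)dt et en appliquant v(0) = -4, nous trouvons v(t) = 4·t - 4. En utilisant v(t) = 4·t - 4 et en substituant t = 2, nous trouvons v = 4.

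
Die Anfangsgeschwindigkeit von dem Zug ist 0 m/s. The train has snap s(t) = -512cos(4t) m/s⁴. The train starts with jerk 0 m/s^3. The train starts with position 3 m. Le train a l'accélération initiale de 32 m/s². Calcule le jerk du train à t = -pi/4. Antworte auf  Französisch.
Nous devons trouver la primitive de notre équation du snap s(t) = -512·cos(4·t) 1 fois. La primitive du snap est le jerk. En utilisant j(0) = 0, nous obtenons j(t) = -128·sin(4·t). De l'équation du jerk j(t) = -128·sin(4·t), nous substituons t = -pi/4 pour obtenir j = 0.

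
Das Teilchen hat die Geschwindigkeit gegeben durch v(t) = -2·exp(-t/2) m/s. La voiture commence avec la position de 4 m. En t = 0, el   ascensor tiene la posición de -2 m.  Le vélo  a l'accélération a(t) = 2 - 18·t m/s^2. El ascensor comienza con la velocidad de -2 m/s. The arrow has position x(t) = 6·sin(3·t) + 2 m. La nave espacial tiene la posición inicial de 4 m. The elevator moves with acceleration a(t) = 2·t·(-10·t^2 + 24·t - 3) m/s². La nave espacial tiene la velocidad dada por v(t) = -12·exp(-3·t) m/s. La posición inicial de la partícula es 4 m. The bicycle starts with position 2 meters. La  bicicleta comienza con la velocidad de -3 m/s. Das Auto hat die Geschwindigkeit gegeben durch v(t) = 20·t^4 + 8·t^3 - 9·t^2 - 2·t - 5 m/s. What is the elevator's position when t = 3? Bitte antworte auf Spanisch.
Necesitamos integrar nuestra ecuación de la aceleración a(t) = 2·t·(-10·t^2 + 24·t - 3) 2 veces. Integrando la aceleración y usando la condición inicial v(0) = -2, obtenemos v(t) = -5·t^4 + 16·t^3 - 3·t^2 - 2. Integrando la velocidad y usando la condición inicial x(0) = -2, obtenemos x(t) = -t^5 + 4·t^4 - t^3 - 2·t - 2. De la ecuación de la posición x(t) = -t^5 + 4·t^4 - t^3 - 2·t - 2, sustituimos t = 3 para obtener x = 46.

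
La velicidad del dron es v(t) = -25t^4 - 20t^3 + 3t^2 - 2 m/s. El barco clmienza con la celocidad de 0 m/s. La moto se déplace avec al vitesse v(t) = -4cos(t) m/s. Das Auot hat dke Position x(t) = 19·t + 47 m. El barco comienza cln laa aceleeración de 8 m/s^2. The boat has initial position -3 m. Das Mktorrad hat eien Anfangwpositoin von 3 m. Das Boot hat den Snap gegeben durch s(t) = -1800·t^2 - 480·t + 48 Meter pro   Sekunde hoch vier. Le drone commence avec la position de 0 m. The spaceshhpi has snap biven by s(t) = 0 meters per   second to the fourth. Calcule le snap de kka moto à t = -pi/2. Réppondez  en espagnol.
Debemos derivar nuestra ecuación de la velocidad v(t) = -4·cos(t) 3 veces. Tomando d/dt de v(t), encontramos a(t) = 4·sin(t). Derivando la aceleración, obtenemos la sacudida: j(t) = 4·cos(t). Tomando d/dt de j(t), encontramos s(t) = -4·sin(t). Usando s(t) = -4·sin(t) y sustituyendo t = -pi/2, encontramos s = 4.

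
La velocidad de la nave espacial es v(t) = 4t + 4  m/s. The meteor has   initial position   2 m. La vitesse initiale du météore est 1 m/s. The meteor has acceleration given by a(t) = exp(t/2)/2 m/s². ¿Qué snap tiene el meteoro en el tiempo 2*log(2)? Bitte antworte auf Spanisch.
Partiendo de la aceleración a(t) = exp(t/2)/2, tomamos 2 derivadas. La derivada de la aceleración da la sacudida: j(t) = exp(t/2)/4. Derivando la sacudida, obtenemos el snap: s(t) = exp(t/2)/8. Usando s(t) = exp(t/2)/8 y sustituyendo t = 2*log(2), encontramos s = 1/4.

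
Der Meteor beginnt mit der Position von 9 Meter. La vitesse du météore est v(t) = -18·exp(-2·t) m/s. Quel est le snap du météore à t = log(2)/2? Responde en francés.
Nous devons dériver notre équation de la vitesse v(t) = -18·exp(-2·t) 3 fois. En prenant d/dt de v(t), nous trouvons a(t) = 36·exp(-2·t). En prenant d/dt de a(t), nous trouvons j(t) = -72·exp(-2·t). En dérivant le jerk, nous obtenons le snap: s(t) = 144·exp(-2·t). De l'équation du snap s(t) = 144·exp(-2·t), nous substituons t = log(2)/2 pour obtenir s = 72.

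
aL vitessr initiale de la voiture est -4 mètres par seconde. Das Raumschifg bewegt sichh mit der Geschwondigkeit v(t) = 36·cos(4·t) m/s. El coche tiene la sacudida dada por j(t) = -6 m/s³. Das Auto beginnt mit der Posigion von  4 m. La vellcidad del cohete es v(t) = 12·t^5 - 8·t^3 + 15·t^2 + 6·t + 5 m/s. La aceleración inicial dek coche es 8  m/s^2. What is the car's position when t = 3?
To find the answer, we compute 3 antiderivatives of j(t) = -6. Integrating jerk and using the initial condition a(0) = 8, we get a(t) = 8 - 6·t. The integral of acceleration, with v(0) = -4, gives velocity: v(t) = -3·t^2 + 8·t - 4. The antiderivative of velocity is position. Using x(0) = 4, we get x(t) = -t^3 + 4·t^2 - 4·t + 4. Using x(t) = -t^3 + 4·t^2 - 4·t + 4 and substituting t = 3, we find x = 1.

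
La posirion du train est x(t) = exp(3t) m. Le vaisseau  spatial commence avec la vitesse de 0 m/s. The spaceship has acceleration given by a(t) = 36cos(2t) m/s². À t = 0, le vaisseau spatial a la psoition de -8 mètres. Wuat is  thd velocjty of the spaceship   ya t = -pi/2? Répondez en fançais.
En partant de l'accélération a(t) = 36·cos(2·t), nous prenons 1 primitive. La primitive de l'accélération, avec v(0) = 0, donne la vitesse: v(t) = 18·sin(2·t). Nous avons la vitesse v(t) = 18·sin(2·t). En substituant t = -pi/2: v(-pi/2) = 0.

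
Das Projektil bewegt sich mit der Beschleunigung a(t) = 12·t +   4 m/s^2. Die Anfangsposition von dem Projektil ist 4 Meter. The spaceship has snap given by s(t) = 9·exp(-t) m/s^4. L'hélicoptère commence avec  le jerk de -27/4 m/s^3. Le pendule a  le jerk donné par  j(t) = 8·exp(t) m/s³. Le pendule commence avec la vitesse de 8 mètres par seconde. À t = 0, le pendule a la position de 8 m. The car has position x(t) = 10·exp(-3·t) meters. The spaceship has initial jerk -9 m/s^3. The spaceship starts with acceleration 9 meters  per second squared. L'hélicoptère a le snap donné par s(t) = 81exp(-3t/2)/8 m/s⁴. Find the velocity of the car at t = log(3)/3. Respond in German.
Ausgehend von der Position x(t) = 10·exp(-3·t), nehmen wir 1 Ableitung. Durch Ableiten von der Position erhalten wir die Geschwindigkeit: v(t) = -30·exp(-3·t). Mit v(t) = -30·exp(-3·t) und Einsetzen von t = log(3)/3, finden wir v = -10.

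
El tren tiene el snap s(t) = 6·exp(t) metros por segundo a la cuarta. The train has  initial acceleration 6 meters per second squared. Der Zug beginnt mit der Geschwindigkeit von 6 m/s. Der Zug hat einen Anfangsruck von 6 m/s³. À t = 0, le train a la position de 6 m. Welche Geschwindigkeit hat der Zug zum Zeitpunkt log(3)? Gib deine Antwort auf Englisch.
We need to integrate our snap equation s(t) = 6·exp(t) 3 times. The antiderivative of snap, with j(0) = 6, gives jerk: j(t) = 6·exp(t). Finding the antiderivative of j(t) and using a(0) = 6: a(t) = 6·exp(t). The integral of acceleration, with v(0) = 6, gives velocity: v(t) = 6·exp(t). We have velocity v(t) = 6·exp(t). Substituting t = log(3): v(log(3)) = 18.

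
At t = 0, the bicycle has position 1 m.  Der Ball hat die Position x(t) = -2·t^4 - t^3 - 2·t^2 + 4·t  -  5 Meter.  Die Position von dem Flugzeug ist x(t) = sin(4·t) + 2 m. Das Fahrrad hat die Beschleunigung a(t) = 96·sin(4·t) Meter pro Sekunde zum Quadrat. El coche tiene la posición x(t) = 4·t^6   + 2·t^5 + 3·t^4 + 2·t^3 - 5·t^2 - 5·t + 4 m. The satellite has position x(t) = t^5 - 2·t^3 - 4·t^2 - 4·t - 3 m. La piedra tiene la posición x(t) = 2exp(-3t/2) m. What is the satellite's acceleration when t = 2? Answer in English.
To solve this, we need to take 2 derivatives of our position equation x(t) = t^5 - 2·t^3 - 4·t^2 - 4·t - 3. Taking d/dt of x(t), we find v(t) = 5·t^4 - 6·t^2 - 8·t - 4. Taking d/dt of v(t), we find a(t) = 20·t^3 - 12·t - 8. We have acceleration a(t) = 20·t^3 - 12·t - 8. Substituting t = 2: a(2) = 128.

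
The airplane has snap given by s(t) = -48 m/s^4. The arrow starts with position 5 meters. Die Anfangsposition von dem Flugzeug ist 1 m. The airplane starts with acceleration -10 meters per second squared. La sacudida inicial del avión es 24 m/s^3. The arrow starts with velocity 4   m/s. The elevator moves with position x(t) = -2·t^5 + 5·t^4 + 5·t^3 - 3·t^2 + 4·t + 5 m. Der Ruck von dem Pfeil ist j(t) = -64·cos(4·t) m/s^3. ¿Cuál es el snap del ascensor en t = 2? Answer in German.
Um dies zu lösen, müssen wir 4 Ableitungen unserer Gleichung für die Position x(t) = -2·t^5 + 5·t^4 + 5·t^3 - 3·t^2 + 4·t + 5 nehmen. Mit d/dt von x(t) finden wir v(t) = -10·t^4 + 20·t^3 + 15·t^2 - 6·t + 4. Durch Ableiten von der Geschwindigkeit erhalten wir die Beschleunigung: a(t) = -40·t^3 + 60·t^2 + 30·t - 6. Durch Ableiten von der Beschleunigung erhalten wir den Ruck: j(t) = -120·t^2 + 120·t + 30. Die Ableitung von dem Ruck ergibt den Snap: s(t) = 120 - 240·t. Wir haben den Snap s(t) = 120 - 240·t. Durch Einsetzen von t = 2: s(2) = -360.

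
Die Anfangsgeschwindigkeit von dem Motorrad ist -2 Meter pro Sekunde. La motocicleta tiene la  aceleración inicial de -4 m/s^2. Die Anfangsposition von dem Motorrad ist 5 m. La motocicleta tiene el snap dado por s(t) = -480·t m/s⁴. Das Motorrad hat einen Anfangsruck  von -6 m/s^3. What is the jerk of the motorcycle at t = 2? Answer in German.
Wir müssen das Integral unserer Gleichung für den Snap s(t) = -480·t 1-mal finden. Die Stammfunktion von dem Snap ist der Ruck. Mit j(0) = -6 erhalten wir j(t) = -240·t^2 - 6. Mit j(t) = -240·t^2 - 6 und Einsetzen von t = 2, finden wir j = -966.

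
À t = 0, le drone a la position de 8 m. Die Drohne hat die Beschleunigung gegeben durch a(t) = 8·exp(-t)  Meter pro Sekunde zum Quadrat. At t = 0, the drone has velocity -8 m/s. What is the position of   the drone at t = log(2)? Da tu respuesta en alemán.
Ausgehend von der Beschleunigung a(t) = 8·exp(-t), nehmen wir 2 Integrale. Mit ∫a(t)dt und Anwendung von v(0) = -8, finden wir v(t) = -8·exp(-t). Durch Integration von der Geschwindigkeit und Verwendung der Anfangsbedingung x(0) = 8, erhalten wir x(t) = 8·exp(-t). Mit x(t) = 8·exp(-t) und Einsetzen von t = log(2), finden wir x = 4.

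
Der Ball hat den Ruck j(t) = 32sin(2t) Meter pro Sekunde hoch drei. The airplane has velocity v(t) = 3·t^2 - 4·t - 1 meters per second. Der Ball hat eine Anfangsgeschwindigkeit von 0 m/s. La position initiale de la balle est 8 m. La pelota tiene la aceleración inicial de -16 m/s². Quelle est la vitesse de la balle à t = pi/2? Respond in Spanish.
Necesitamos integrar nuestra ecuación de la sacudida j(t) = 32·sin(2·t) 2 veces. Tomando ∫j(t)dt y aplicando a(0) = -16, encontramos a(t) = -16·cos(2·t). La antiderivada de la aceleración, con v(0) = 0, da la velocidad: v(t) = -8·sin(2·t). Tenemos la velocidad v(t) = -8·sin(2·t). Sustituyendo t = pi/2: v(pi/2) = 0.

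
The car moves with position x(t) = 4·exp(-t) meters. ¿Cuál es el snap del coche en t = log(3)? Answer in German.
Wir müssen unsere Gleichung für die Position x(t) = 4·exp(-t) 4-mal ableiten. Mit d/dt von x(t) finden wir v(t) = -4·exp(-t). Mit d/dt von v(t) finden wir a(t) = 4·exp(-t). Durch Ableiten von der Beschleunigung erhalten wir den Ruck: j(t) = -4·exp(-t). Mit d/dt von j(t) finden wir s(t) = 4·exp(-t). Aus der Gleichung für den Snap s(t) = 4·exp(-t), setzen wir t = log(3) ein und erhalten s = 4/3.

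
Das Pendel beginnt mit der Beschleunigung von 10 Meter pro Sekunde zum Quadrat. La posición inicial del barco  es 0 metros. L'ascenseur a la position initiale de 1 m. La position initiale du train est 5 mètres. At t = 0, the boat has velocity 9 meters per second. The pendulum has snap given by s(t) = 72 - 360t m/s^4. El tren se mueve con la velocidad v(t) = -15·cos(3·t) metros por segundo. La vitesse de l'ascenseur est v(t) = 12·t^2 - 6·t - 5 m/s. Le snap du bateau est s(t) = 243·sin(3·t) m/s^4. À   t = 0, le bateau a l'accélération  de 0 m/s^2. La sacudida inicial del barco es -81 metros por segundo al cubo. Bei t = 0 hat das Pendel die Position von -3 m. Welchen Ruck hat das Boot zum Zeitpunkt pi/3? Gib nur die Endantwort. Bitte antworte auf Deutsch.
Bei t = pi/3, j = 81.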